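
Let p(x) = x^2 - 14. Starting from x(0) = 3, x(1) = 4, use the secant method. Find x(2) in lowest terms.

p(3) = -5, p(4) = 2. x(2) = 4 - 2·(4 - 3)/(2 - (-5)) = 26/7.

26/7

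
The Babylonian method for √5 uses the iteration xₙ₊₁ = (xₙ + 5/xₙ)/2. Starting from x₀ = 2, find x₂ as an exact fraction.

161/72

x₁ = (2 + 5/2)/2 = 9/4.
x₂ = (9/4 + 5/(9/4))/2 = 161/72.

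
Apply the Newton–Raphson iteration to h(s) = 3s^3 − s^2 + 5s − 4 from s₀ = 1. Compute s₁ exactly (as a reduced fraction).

h'(s) = 9s^2 − 2s + 5.
h(1) = 3, h'(1) = 12, so s₁ = 1 − 3/12 = 3/4.

3/4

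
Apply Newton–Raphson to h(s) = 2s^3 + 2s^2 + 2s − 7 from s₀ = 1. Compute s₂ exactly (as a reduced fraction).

6235/5778

h'(s) = 6s^2 + 4s + 2.
h(1) = −1, h'(1) = 12, so s₁ = 1 − (−1)/12 = 13/12.
h(13/12) = 49/864, h'(13/12) = 107/8, so s₂ = (13/12) − (49/864)/(107/8) = 6235/5778.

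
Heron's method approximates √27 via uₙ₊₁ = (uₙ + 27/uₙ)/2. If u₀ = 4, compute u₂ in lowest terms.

3577/688

u₁ = (4 + 27/4)/2 = 43/8.
u₂ = (43/8 + 27/(43/8))/2 = 3577/688.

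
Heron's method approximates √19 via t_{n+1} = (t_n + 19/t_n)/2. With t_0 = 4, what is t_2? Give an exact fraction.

t_1 = (4 + 19/4)/2 = 35/8.
t_2 = (35/8 + 19/(35/8))/2 = 2441/560.

2441/560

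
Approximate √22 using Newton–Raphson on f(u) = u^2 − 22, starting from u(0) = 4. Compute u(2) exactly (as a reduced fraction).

713/152

f'(u) = 2u.
f(4) = −6, f'(4) = 8, so u(1) = 4 − (−6)/8 = 19/4.
f(19/4) = 9/16, f'(19/4) = 19/2, so u(2) = (19/4) − (9/16)/(19/2) = 713/152.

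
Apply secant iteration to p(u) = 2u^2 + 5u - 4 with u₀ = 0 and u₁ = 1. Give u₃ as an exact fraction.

p(0) = -4, p(1) = 3. u₂ = 1 - 3·(1 - 0)/(3 - (-4)) = 4/7.
p(1) = 3, p(4/7) = -24/49. u₃ = (4/7) - (-24/49)·((4/7) - 1)/((-24/49) - 3) = 12/19.

12/19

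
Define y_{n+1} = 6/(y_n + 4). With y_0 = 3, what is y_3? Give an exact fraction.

y_1 = 6/(3 + 4) = 6/7.
y_2 = 6/(6/7 + 4) = 21/17.
y_3 = 6/(21/17 + 4) = 102/89.

102/89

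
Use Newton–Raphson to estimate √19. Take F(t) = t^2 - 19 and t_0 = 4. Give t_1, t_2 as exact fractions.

F'(t) = 2t.
F(4) = -3, F'(4) = 8, so t_1 = 4 - (-3)/8 = 35/8.
F(35/8) = 9/64, F'(35/8) = 35/4, so t_2 = (35/8) - (9/64)/(35/4) = 2441/560.

t_1 = 35/8, t_2 = 2441/560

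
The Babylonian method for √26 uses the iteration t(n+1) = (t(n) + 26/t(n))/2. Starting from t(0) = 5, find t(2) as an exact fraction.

5201/1020

t(1) = (5 + 26/5)/2 = 51/10.
t(2) = (51/10 + 26/(51/10))/2 = 5201/1020.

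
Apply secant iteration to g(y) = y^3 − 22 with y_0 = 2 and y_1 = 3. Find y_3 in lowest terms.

24946/8917

g(2) = −14, g(3) = 5. y_2 = 3 − 5·(3 − 2)/(5 − (−14)) = 52/19.
g(3) = 5, g(52/19) = −10290/6859. y_3 = (52/19) − (−10290/6859)·((52/19) − 3)/((−10290/6859) − 5) = 24946/8917.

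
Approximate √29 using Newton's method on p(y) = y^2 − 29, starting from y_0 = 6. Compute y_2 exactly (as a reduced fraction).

8401/1560

p'(y) = 2y.
p(6) = 7, p'(6) = 12, so y_1 = 6 − 7/12 = 65/12.
p(65/12) = 49/144, p'(65/12) = 65/6, so y_2 = (65/12) − (49/144)/(65/6) = 8401/1560.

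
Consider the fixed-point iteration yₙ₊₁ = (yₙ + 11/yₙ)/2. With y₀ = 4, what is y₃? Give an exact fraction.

4106353/1238112

y₁ = (4 + 11/4)/2 = 27/8.
y₂ = (27/8 + 11/(27/8))/2 = 1433/432.
y₃ = (1433/432 + 11/(1433/432))/2 = 4106353/1238112.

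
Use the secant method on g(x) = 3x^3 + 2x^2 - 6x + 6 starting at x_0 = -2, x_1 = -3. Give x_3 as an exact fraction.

g(-2) = 2, g(-3) = -39. x_2 = (-3) - (-39)·((-3) - (-2))/((-39) - 2) = -84/41.
g(-3) = -39, g(-84/41) = 61230/68921. x_3 = (-84/41) - (61230/68921)·((-84/41) - (-3))/((61230/68921) - (-39)) = -48638/23497.

-48638/23497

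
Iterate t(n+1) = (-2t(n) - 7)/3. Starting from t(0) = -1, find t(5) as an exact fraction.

t(1) = (-2·(-1) - 7)/3 = -5/3.
t(2) = (-2·(-5/3) - 7)/3 = -11/9.
t(3) = (-2·(-11/9) - 7)/3 = -41/27.
t(4) = (-2·(-41/27) - 7)/3 = -107/81.
t(5) = (-2·(-107/81) - 7)/3 = -353/243.

-353/243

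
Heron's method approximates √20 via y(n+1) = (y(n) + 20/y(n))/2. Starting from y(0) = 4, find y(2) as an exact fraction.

161/36

y(1) = (4 + 20/4)/2 = 9/2.
y(2) = (9/2 + 20/(9/2))/2 = 161/36.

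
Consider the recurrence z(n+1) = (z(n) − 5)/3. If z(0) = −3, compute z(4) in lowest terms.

−203/81

z(1) = ((−3) − 5)/3 = −8/3.
z(2) = ((−8/3) − 5)/3 = −23/9.
z(3) = ((−23/9) − 5)/3 = −68/27.
z(4) = ((−68/27) − 5)/3 = −203/81.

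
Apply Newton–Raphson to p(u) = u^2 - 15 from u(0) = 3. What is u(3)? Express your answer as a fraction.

1921/496

p'(u) = 2u.
p(3) = -6, p'(3) = 6, so u(1) = 3 - (-6)/6 = 4.
p(4) = 1, p'(4) = 8, so u(2) = 4 - 1/8 = 31/8.
p(31/8) = 1/64, p'(31/8) = 31/4, so u(3) = (31/8) - (1/64)/(31/4) = 1921/496.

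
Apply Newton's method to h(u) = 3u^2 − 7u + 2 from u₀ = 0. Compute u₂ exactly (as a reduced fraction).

86/259

h'(u) = 6u − 7.
h(0) = 2, h'(0) = −7, so u₁ = 0 − 2/(−7) = 2/7.
h(2/7) = 12/49, h'(2/7) = −37/7, so u₂ = (2/7) − (12/49)/(−37/7) = 86/259.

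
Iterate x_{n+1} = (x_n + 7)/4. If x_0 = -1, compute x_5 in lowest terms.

1193/512

x_1 = ((-1) + 7)/4 = 3/2.
x_2 = ((3/2) + 7)/4 = 17/8.
x_3 = ((17/8) + 7)/4 = 73/32.
x_4 = ((73/32) + 7)/4 = 297/128.
x_5 = ((297/128) + 7)/4 = 1193/512.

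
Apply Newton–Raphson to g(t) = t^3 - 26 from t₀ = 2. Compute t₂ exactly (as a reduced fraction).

g'(t) = 3t^2.
g(2) = -18, g'(2) = 12, so t₁ = 2 - (-18)/12 = 7/2.
g(7/2) = 135/8, g'(7/2) = 147/4, so t₂ = (7/2) - (135/8)/(147/4) = 149/49.

149/49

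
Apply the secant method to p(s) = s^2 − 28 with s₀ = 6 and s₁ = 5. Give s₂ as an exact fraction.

58/11

p(6) = 8, p(5) = −3. s₂ = 5 − (−3)·(5 − 6)/((−3) − 8) = 58/11.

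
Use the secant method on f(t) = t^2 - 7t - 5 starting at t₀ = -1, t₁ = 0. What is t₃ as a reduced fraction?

-40/61

f(-1) = 3, f(0) = -5. t₂ = 0 - (-5)·(0 - (-1))/((-5) - 3) = -5/8.
f(0) = -5, f(-5/8) = -15/64. t₃ = (-5/8) - (-15/64)·((-5/8) - 0)/((-15/64) - (-5)) = -40/61.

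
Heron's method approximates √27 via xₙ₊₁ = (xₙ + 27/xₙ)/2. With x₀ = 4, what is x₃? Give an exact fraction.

x₁ = (4 + 27/4)/2 = 43/8.
x₂ = (43/8 + 27/(43/8))/2 = 3577/688.
x₃ = (3577/688 + 27/(3577/688))/2 = 25575217/4921952.

25575217/4921952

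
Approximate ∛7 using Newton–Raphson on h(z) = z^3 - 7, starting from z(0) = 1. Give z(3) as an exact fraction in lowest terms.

h'(z) = 3z^2.
h(1) = -6, h'(1) = 3, so z(1) = 1 - (-6)/3 = 3.
h(3) = 20, h'(3) = 27, so z(2) = 3 - 20/27 = 61/27.
h(61/27) = 89200/19683, h'(61/27) = 3721/243, so z(3) = (61/27) - (89200/19683)/(3721/243) = 591743/301401.

591743/301401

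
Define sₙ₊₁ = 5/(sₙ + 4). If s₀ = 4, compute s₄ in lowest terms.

s₁ = 5/(4 + 4) = 5/8.
s₂ = 5/(5/8 + 4) = 40/37.
s₃ = 5/(40/37 + 4) = 185/188.
s₄ = 5/(185/188 + 4) = 940/937.

940/937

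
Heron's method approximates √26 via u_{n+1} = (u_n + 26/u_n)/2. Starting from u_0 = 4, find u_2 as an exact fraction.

u_1 = (4 + 26/4)/2 = 21/4.
u_2 = (21/4 + 26/(21/4))/2 = 857/168.

857/168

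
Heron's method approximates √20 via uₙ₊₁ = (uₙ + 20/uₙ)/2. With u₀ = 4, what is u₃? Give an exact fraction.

u₁ = (4 + 20/4)/2 = 9/2.
u₂ = (9/2 + 20/(9/2))/2 = 161/36.
u₃ = (161/36 + 20/(161/36))/2 = 51841/11592.

51841/11592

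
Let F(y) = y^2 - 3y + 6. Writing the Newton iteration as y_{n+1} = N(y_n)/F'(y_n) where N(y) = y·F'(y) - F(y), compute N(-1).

-5

F'(y) = 2y - 3.
N(y) = y·F'(y) - F(y) = y·(2y - 3) - (y^2 - 3y + 6) = y^2 - 6.
N(-1) = -5.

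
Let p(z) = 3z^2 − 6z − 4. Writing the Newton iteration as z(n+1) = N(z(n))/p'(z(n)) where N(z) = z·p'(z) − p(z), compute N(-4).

52

p'(z) = 6z − 6.
N(z) = z·p'(z) − p(z) = z·(6z − 6) − (3z^2 − 6z − 4) = 3z^2 + 4.
N(-4) = 52.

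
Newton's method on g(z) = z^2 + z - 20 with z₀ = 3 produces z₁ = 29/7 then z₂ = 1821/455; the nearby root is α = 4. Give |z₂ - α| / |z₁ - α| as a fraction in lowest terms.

z₁ - α = 29/7 - 4 = 1/7, so |z₁ - α| = 1/7.
z₂ - α = 1821/455 - 4 = 1/455, so |z₂ - α| = 1/455.
Ratio = (1/455) / (1/7) = 1/65.

1/65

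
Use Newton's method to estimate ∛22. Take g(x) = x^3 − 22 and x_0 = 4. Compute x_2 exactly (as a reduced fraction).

21257/7500

g'(x) = 3x^2.
g(4) = 42, g'(4) = 48, so x_1 = 4 − 42/48 = 25/8.
g(25/8) = 4361/512, g'(25/8) = 1875/64, so x_2 = (25/8) − (4361/512)/(1875/64) = 21257/7500.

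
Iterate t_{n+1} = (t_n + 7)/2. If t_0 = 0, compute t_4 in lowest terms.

105/16

t_1 = (0 + 7)/2 = 7/2.
t_2 = ((7/2) + 7)/2 = 21/4.
t_3 = ((21/4) + 7)/2 = 49/8.
t_4 = ((49/8) + 7)/2 = 105/16.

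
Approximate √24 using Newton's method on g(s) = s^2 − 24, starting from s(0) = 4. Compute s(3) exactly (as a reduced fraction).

4801/980

g'(s) = 2s.
g(4) = −8, g'(4) = 8, so s(1) = 4 − (−8)/8 = 5.
g(5) = 1, g'(5) = 10, so s(2) = 5 − 1/10 = 49/10.
g(49/10) = 1/100, g'(49/10) = 49/5, so s(3) = (49/10) − (1/100)/(49/5) = 4801/980.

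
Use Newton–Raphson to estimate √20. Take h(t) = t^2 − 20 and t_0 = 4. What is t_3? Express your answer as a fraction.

h'(t) = 2t.
h(4) = −4, h'(4) = 8, so t_1 = 4 − (−4)/8 = 9/2.
h(9/2) = 1/4, h'(9/2) = 9, so t_2 = (9/2) − (1/4)/9 = 161/36.
h(161/36) = 1/1296, h'(161/36) = 161/18, so t_3 = (161/36) − (1/1296)/(161/18) = 51841/11592.

51841/11592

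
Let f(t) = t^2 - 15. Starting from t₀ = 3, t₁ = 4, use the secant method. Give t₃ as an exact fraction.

213/55

f(3) = -6, f(4) = 1. t₂ = 4 - 1·(4 - 3)/(1 - (-6)) = 27/7.
f(4) = 1, f(27/7) = -6/49. t₃ = (27/7) - (-6/49)·((27/7) - 4)/((-6/49) - 1) = 213/55.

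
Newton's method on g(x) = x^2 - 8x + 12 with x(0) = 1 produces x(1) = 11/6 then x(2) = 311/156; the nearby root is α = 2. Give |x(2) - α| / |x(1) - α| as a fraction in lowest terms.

1/26

x(1) - α = 11/6 - 2 = -1/6, so |x(1) - α| = 1/6.
x(2) - α = 311/156 - 2 = -1/156, so |x(2) - α| = 1/156.
Ratio = (1/156) / (1/6) = 1/26.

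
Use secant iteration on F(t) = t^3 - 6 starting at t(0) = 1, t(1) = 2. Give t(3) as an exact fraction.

459/254

F(1) = -5, F(2) = 2. t(2) = 2 - 2·(2 - 1)/(2 - (-5)) = 12/7.
F(2) = 2, F(12/7) = -330/343. t(3) = (12/7) - (-330/343)·((12/7) - 2)/((-330/343) - 2) = 459/254.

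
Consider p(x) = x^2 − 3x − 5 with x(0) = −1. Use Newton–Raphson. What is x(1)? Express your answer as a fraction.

−6/5

p'(x) = 2x − 3.
p(−1) = −1, p'(−1) = −5, so x(1) = (−1) − (−1)/(−5) = −6/5.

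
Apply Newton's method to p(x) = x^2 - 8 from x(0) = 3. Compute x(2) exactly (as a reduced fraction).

577/204

p'(x) = 2x.
p(3) = 1, p'(3) = 6, so x(1) = 3 - 1/6 = 17/6.
p(17/6) = 1/36, p'(17/6) = 17/3, so x(2) = (17/6) - (1/36)/(17/3) = 577/204.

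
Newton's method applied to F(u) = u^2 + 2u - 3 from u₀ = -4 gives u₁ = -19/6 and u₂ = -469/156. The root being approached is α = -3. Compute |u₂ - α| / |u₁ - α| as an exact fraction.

u₁ - α = -19/6 - (-3) = -19/6 + 3 = -1/6, so |u₁ - α| = 1/6.
u₂ - α = -469/156 - (-3) = -469/156 + 3 = -1/156, so |u₂ - α| = 1/156.
Ratio = (1/156) / (1/6) = 1/26.

1/26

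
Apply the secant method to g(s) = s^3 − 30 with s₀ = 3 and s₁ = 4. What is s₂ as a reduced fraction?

g(3) = −3, g(4) = 34. s₂ = 4 − 34·(4 − 3)/(34 − (−3)) = 114/37.

114/37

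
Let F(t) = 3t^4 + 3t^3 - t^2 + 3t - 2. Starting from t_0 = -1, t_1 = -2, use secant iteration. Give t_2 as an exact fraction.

-4/3

F(-1) = -6, F(-2) = 12. t_2 = (-2) - 12·((-2) - (-1))/(12 - (-6)) = -4/3.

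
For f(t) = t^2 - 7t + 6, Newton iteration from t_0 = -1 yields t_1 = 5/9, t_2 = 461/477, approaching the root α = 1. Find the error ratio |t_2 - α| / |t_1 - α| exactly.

t_1 - α = 5/9 - 1 = -4/9, so |t_1 - α| = 4/9.
t_2 - α = 461/477 - 1 = -16/477, so |t_2 - α| = 16/477.
Ratio = (16/477) / (4/9) = 4/53.

4/53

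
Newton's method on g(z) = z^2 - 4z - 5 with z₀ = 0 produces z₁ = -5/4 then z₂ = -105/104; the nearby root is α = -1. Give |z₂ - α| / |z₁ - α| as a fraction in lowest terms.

z₁ - α = -5/4 - (-1) = -5/4 + 1 = -1/4, so |z₁ - α| = 1/4.
z₂ - α = -105/104 - (-1) = -105/104 + 1 = -1/104, so |z₂ - α| = 1/104.
Ratio = (1/104) / (1/4) = 1/26.

1/26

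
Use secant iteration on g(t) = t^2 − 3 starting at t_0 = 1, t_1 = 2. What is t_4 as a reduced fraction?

97/56

g(1) = −2, g(2) = 1. t_2 = 2 − 1·(2 − 1)/(1 − (−2)) = 5/3.
g(2) = 1, g(5/3) = −2/9. t_3 = (5/3) − (−2/9)·((5/3) − 2)/((−2/9) − 1) = 19/11.
g(5/3) = −2/9, g(19/11) = −2/121. t_4 = (19/11) − (−2/121)·((19/11) − (5/3))/((−2/121) − (−2/9)) = 97/56.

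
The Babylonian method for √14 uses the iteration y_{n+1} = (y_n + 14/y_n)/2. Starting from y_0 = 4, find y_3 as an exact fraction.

y_1 = (4 + 14/4)/2 = 15/4.
y_2 = (15/4 + 14/(15/4))/2 = 449/120.
y_3 = (449/120 + 14/(449/120))/2 = 403201/107760.

403201/107760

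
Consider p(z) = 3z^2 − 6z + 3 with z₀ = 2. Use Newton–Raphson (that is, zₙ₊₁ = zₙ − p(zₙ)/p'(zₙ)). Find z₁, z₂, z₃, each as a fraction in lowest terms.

p'(z) = 6z − 6.
p(2) = 3, p'(2) = 6, so z₁ = 2 − 3/6 = 3/2.
p(3/2) = 3/4, p'(3/2) = 3, so z₂ = (3/2) − (3/4)/3 = 5/4.
p(5/4) = 3/16, p'(5/4) = 3/2, so z₃ = (5/4) − (3/16)/(3/2) = 9/8.

z₁ = 3/2, z₂ = 5/4, z₃ = 9/8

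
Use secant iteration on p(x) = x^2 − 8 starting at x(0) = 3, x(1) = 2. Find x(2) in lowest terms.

14/5

p(3) = 1, p(2) = −4. x(2) = 2 − (−4)·(2 − 3)/((−4) − 1) = 14/5.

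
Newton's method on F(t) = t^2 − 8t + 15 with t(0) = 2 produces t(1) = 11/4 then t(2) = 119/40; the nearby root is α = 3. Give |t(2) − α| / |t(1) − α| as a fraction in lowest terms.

1/10

t(1) − α = 11/4 − 3 = −1/4, so |t(1) − α| = 1/4.
t(2) − α = 119/40 − 3 = −1/40, so |t(2) − α| = 1/40.
Ratio = (1/40) / (1/4) = 1/10.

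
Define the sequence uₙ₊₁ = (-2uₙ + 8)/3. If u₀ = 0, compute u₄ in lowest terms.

104/81

u₁ = (-2·0 + 8)/3 = 8/3.
u₂ = (-2·(8/3) + 8)/3 = 8/9.
u₃ = (-2·(8/9) + 8)/3 = 56/27.
u₄ = (-2·(56/27) + 8)/3 = 104/81.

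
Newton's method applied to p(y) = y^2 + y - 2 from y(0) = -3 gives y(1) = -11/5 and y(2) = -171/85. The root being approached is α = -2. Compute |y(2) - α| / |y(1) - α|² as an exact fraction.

y(1) - α = -11/5 - (-2) = -11/5 + 2 = -1/5, so |y(1) - α| = 1/5.
y(2) - α = -171/85 - (-2) = -171/85 + 2 = -1/85, so |y(2) - α| = 1/85.
|y(1) - α|² = 1/25.
Ratio = (1/85) / (1/25) = 5/17.

5/17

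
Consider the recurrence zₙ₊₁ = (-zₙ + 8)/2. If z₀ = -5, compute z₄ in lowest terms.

z₁ = (-(-5) + 8)/2 = 13/2.
z₂ = (-(13/2) + 8)/2 = 3/4.
z₃ = (-(3/4) + 8)/2 = 29/8.
z₄ = (-(29/8) + 8)/2 = 35/16.

35/16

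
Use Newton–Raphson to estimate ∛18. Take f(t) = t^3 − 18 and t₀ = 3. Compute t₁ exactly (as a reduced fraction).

8/3

f'(t) = 3t^2.
f(3) = 9, f'(3) = 27, so t₁ = 3 − 9/27 = 8/3.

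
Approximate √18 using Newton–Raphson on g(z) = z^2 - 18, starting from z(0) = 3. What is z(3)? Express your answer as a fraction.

g'(z) = 2z.
g(3) = -9, g'(3) = 6, so z(1) = 3 - (-9)/6 = 9/2.
g(9/2) = 9/4, g'(9/2) = 9, so z(2) = (9/2) - (9/4)/9 = 17/4.
g(17/4) = 1/16, g'(17/4) = 17/2, so z(3) = (17/4) - (1/16)/(17/2) = 577/136.

577/136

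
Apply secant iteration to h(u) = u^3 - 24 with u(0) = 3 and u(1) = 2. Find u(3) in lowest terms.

h(3) = 3, h(2) = -16. u(2) = 2 - (-16)·(2 - 3)/((-16) - 3) = 54/19.
h(2) = -16, h(54/19) = -7152/6859. u(3) = (54/19) - (-7152/6859)·((54/19) - 2)/((-7152/6859) - (-16)) = 4650/1603.

4650/1603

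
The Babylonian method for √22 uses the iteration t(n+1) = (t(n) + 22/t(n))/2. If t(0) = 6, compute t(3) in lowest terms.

5330977/1136568

t(1) = (6 + 22/6)/2 = 29/6.
t(2) = (29/6 + 22/(29/6))/2 = 1633/348.
t(3) = (1633/348 + 22/(1633/348))/2 = 5330977/1136568.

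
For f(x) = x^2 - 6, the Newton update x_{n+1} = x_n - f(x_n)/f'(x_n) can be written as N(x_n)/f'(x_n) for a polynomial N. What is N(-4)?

f'(x) = 2x.
N(x) = x·f'(x) - f(x) = x·(2x) - (x^2 - 6) = x^2 + 6.
N(-4) = 22.

22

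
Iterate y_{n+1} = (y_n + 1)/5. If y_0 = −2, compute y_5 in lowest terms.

y_1 = ((−2) + 1)/5 = −1/5.
y_2 = ((−1/5) + 1)/5 = 4/25.
y_3 = ((4/25) + 1)/5 = 29/125.
y_4 = ((29/125) + 1)/5 = 154/625.
y_5 = ((154/625) + 1)/5 = 779/3125.

779/3125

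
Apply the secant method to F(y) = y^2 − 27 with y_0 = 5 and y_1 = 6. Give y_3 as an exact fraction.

F(5) = −2, F(6) = 9. y_2 = 6 − 9·(6 − 5)/(9 − (−2)) = 57/11.
F(6) = 9, F(57/11) = −18/121. y_3 = (57/11) − (−18/121)·((57/11) − 6)/((−18/121) − 9) = 213/41.

213/41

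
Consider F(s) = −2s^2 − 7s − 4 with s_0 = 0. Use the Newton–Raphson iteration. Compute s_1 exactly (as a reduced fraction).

F'(s) = −4s − 7.
F(0) = −4, F'(0) = −7, so s_1 = 0 − (−4)/(−7) = −4/7.

−4/7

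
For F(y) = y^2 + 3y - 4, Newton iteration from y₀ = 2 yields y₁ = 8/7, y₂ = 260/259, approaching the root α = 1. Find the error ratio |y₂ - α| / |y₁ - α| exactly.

y₁ - α = 8/7 - 1 = 1/7, so |y₁ - α| = 1/7.
y₂ - α = 260/259 - 1 = 1/259, so |y₂ - α| = 1/259.
Ratio = (1/259) / (1/7) = 1/37.

1/37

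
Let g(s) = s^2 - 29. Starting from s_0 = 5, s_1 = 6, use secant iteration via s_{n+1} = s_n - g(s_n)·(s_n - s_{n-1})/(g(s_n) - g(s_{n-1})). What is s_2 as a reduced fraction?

g(5) = -4, g(6) = 7. s_2 = 6 - 7·(6 - 5)/(7 - (-4)) = 59/11.

59/11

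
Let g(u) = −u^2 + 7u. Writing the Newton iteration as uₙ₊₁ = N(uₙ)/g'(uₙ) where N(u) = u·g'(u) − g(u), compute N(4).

g'(u) = −2u + 7.
N(u) = u·g'(u) − g(u) = u·(−2u + 7) − (−u^2 + 7u) = −u^2.
N(4) = −16.

−16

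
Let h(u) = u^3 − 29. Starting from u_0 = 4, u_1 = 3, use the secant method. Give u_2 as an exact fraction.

113/37

h(4) = 35, h(3) = −2. u_2 = 3 − (−2)·(3 − 4)/((−2) − 35) = 113/37.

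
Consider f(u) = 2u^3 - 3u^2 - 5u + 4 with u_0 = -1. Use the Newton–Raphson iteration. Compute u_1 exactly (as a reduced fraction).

-11/7

f'(u) = 6u^2 - 6u - 5.
f(-1) = 4, f'(-1) = 7, so u_1 = (-1) - 4/7 = -11/7.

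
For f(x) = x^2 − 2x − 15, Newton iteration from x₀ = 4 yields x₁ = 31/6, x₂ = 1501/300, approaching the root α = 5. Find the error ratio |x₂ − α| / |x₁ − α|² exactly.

x₁ − α = 31/6 − 5 = 1/6, so |x₁ − α| = 1/6.
x₂ − α = 1501/300 − 5 = 1/300, so |x₂ − α| = 1/300.
|x₁ − α|² = 1/36.
Ratio = (1/300) / (1/36) = 3/25.

3/25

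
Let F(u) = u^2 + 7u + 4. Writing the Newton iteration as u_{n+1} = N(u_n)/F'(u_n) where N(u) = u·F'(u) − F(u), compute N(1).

F'(u) = 2u + 7.
N(u) = u·F'(u) − F(u) = u·(2u + 7) − (u^2 + 7u + 4) = u^2 − 4.
N(1) = −3.

−3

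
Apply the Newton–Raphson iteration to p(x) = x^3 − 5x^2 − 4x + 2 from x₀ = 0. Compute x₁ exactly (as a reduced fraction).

p'(x) = 3x^2 − 10x − 4.
p(0) = 2, p'(0) = −4, so x₁ = 0 − 2/(−4) = 1/2.

1/2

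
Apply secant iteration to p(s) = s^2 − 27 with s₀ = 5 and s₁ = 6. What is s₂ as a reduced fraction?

57/11

p(5) = −2, p(6) = 9. s₂ = 6 − 9·(6 − 5)/(9 − (−2)) = 57/11.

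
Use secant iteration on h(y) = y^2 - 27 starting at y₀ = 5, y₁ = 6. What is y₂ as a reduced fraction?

57/11

h(5) = -2, h(6) = 9. y₂ = 6 - 9·(6 - 5)/(9 - (-2)) = 57/11.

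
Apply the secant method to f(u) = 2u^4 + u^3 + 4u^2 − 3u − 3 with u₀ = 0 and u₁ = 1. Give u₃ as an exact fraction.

f(0) = −3, f(1) = 1. u₂ = 1 − 1·(1 − 0)/(1 − (−3)) = 3/4.
f(1) = 1, f(3/4) = −249/128. u₃ = (3/4) − (−249/128)·((3/4) − 1)/((−249/128) − 1) = 345/377.

345/377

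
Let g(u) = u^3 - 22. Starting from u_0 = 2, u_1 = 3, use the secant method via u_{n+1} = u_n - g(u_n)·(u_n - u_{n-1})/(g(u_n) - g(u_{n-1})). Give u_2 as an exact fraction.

g(2) = -14, g(3) = 5. u_2 = 3 - 5·(3 - 2)/(5 - (-14)) = 52/19.

52/19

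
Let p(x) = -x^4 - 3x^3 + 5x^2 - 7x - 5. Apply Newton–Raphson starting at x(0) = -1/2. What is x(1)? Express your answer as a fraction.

p'(x) = -4x^3 - 9x^2 + 10x - 7.
p(-1/2) = 1/16, p'(-1/2) = -55/4, so x(1) = (-1/2) - (1/16)/(-55/4) = -109/220.

-109/220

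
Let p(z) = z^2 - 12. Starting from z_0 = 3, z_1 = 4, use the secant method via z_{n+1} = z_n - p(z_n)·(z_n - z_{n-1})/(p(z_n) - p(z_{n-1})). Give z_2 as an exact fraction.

24/7

p(3) = -3, p(4) = 4. z_2 = 4 - 4·(4 - 3)/(4 - (-3)) = 24/7.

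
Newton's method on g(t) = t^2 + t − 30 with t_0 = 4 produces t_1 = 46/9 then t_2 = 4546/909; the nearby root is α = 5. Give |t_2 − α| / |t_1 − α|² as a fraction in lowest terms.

9/101

t_1 − α = 46/9 − 5 = 1/9, so |t_1 − α| = 1/9.
t_2 − α = 4546/909 − 5 = 1/909, so |t_2 − α| = 1/909.
|t_1 − α|² = 1/81.
Ratio = (1/909) / (1/81) = 9/101.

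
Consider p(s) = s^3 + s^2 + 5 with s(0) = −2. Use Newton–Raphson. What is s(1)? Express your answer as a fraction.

p'(s) = 3s^2 + 2s.
p(−2) = 1, p'(−2) = 8, so s(1) = (−2) − 1/8 = −17/8.

−17/8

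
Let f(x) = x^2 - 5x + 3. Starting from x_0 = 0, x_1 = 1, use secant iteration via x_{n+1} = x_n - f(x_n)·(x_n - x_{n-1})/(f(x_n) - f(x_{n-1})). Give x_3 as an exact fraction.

9/13

f(0) = 3, f(1) = -1. x_2 = 1 - (-1)·(1 - 0)/((-1) - 3) = 3/4.
f(1) = -1, f(3/4) = -3/16. x_3 = (3/4) - (-3/16)·((3/4) - 1)/((-3/16) - (-1)) = 9/13.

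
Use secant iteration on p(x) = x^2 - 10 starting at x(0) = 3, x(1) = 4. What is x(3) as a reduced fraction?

79/25

p(3) = -1, p(4) = 6. x(2) = 4 - 6·(4 - 3)/(6 - (-1)) = 22/7.
p(4) = 6, p(22/7) = -6/49. x(3) = (22/7) - (-6/49)·((22/7) - 4)/((-6/49) - 6) = 79/25.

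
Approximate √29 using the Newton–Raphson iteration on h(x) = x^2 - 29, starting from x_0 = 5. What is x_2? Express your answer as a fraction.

727/135

h'(x) = 2x.
h(5) = -4, h'(5) = 10, so x_1 = 5 - (-4)/10 = 27/5.
h(27/5) = 4/25, h'(27/5) = 54/5, so x_2 = (27/5) - (4/25)/(54/5) = 727/135.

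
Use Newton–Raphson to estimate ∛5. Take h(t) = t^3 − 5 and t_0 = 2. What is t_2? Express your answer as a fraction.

h'(t) = 3t^2.
h(2) = 3, h'(2) = 12, so t_1 = 2 − 3/12 = 7/4.
h(7/4) = 23/64, h'(7/4) = 147/16, so t_2 = (7/4) − (23/64)/(147/16) = 503/294.

503/294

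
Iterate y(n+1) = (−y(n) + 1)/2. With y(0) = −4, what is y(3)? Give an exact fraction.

7/8

y(1) = (−(−4) + 1)/2 = 5/2.
y(2) = (−(5/2) + 1)/2 = −3/4.
y(3) = (−(−3/4) + 1)/2 = 7/8.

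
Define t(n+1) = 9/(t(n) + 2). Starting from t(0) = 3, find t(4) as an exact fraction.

t(1) = 9/(3 + 2) = 9/5.
t(2) = 9/(9/5 + 2) = 45/19.
t(3) = 9/(45/19 + 2) = 171/83.
t(4) = 9/(171/83 + 2) = 747/337.

747/337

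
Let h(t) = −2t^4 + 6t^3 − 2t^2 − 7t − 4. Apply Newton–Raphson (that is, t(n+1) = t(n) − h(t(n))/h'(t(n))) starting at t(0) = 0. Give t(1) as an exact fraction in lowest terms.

h'(t) = −8t^3 + 18t^2 − 4t − 7.
h(0) = −4, h'(0) = −7, so t(1) = 0 − (−4)/(−7) = −4/7.

−4/7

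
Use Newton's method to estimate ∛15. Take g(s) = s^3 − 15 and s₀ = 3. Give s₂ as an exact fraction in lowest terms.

35269/14283

g'(s) = 3s^2.
g(3) = 12, g'(3) = 27, so s₁ = 3 − 12/27 = 23/9.
g(23/9) = 1232/729, g'(23/9) = 529/27, so s₂ = (23/9) − (1232/729)/(529/27) = 35269/14283.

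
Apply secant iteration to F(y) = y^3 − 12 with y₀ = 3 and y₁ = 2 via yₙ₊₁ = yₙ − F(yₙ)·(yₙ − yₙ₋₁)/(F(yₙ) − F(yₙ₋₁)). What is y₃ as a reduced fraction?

F(3) = 15, F(2) = −4. y₂ = 2 − (−4)·(2 − 3)/((−4) − 15) = 42/19.
F(2) = −4, F(42/19) = −8220/6859. y₃ = (42/19) − (−8220/6859)·((42/19) − 2)/((−8220/6859) − (−4)) = 2763/1201.

2763/1201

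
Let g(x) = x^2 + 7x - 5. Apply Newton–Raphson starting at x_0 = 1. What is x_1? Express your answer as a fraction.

2/3

g'(x) = 2x + 7.
g(1) = 3, g'(1) = 9, so x_1 = 1 - 3/9 = 2/3.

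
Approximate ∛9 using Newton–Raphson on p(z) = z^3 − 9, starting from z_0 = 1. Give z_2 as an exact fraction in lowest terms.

2905/1089

p'(z) = 3z^2.
p(1) = −8, p'(1) = 3, so z_1 = 1 − (−8)/3 = 11/3.
p(11/3) = 1088/27, p'(11/3) = 121/3, so z_2 = (11/3) − (1088/27)/(121/3) = 2905/1089.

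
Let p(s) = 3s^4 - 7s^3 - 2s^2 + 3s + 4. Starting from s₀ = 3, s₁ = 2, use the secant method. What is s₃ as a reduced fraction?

4412516/1707133

p(3) = 49, p(2) = -6. s₂ = 2 - (-6)·(2 - 3)/((-6) - 49) = 116/55.
p(2) = -6, p(116/55) = -44660952/9150625. s₃ = (116/55) - (-44660952/9150625)·((116/55) - 2)/((-44660952/9150625) - (-6)) = 4412516/1707133.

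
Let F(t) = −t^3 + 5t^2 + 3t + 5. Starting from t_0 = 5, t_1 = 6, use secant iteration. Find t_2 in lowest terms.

185/33

F(5) = 20, F(6) = −13. t_2 = 6 − (−13)·(6 − 5)/((−13) − 20) = 185/33.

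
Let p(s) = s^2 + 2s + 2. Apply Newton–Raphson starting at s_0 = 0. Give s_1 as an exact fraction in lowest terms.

p'(s) = 2s + 2.
p(0) = 2, p'(0) = 2, so s_1 = 0 − 2/2 = −1.

−1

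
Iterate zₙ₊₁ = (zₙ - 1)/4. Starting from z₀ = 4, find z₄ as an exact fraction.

z₁ = (4 - 1)/4 = 3/4.
z₂ = ((3/4) - 1)/4 = -1/16.
z₃ = ((-1/16) - 1)/4 = -17/64.
z₄ = ((-17/64) - 1)/4 = -81/256.

-81/256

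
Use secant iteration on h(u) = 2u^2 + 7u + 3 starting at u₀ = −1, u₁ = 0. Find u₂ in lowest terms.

−3/5

h(−1) = −2, h(0) = 3. u₂ = 0 − 3·(0 − (−1))/(3 − (−2)) = −3/5.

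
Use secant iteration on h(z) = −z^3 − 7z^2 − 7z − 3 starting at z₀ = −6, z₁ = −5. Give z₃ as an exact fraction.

h(−6) = 3, h(−5) = −18. z₂ = (−5) − (−18)·((−5) − (−6))/((−18) − 3) = −41/7.
h(−5) = −18, h(−41/7) = −414/343. z₃ = (−41/7) − (−414/343)·((−41/7) − (−5))/((−414/343) − (−18)) = −947/160.

−947/160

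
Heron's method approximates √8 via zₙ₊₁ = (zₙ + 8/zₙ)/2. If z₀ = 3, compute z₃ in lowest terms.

z₁ = (3 + 8/3)/2 = 17/6.
z₂ = (17/6 + 8/(17/6))/2 = 577/204.
z₃ = (577/204 + 8/(577/204))/2 = 665857/235416.

665857/235416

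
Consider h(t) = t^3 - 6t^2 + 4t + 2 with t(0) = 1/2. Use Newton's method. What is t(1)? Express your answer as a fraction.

13/5

h'(t) = 3t^2 - 12t + 4.
h(1/2) = 21/8, h'(1/2) = -5/4, so t(1) = (1/2) - (21/8)/(-5/4) = 13/5.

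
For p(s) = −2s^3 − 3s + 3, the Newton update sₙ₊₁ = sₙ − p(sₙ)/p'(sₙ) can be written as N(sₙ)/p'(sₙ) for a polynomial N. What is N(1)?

−7

p'(s) = −6s^2 − 3.
N(s) = s·p'(s) − p(s) = s·(−6s^2 − 3) − (−2s^3 − 3s + 3) = −4s^3 − 3.
N(1) = −7.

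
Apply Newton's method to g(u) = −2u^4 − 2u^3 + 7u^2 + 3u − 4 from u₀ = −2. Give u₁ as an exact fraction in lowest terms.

g'(u) = −8u^3 − 6u^2 + 14u + 3.
g(−2) = 2, g'(−2) = 15, so u₁ = (−2) − 2/15 = −32/15.

−32/15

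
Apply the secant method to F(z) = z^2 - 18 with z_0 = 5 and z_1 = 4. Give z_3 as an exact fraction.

157/37

F(5) = 7, F(4) = -2. z_2 = 4 - (-2)·(4 - 5)/((-2) - 7) = 38/9.
F(4) = -2, F(38/9) = -14/81. z_3 = (38/9) - (-14/81)·((38/9) - 4)/((-14/81) - (-2)) = 157/37.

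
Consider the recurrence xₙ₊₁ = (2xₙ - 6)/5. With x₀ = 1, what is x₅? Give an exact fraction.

x₁ = (2·1 - 6)/5 = -4/5.
x₂ = (2·(-4/5) - 6)/5 = -38/25.
x₃ = (2·(-38/25) - 6)/5 = -226/125.
x₄ = (2·(-226/125) - 6)/5 = -1202/625.
x₅ = (2·(-1202/625) - 6)/5 = -6154/3125.

-6154/3125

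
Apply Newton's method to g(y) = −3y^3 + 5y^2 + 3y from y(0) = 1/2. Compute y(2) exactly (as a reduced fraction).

412/46253

g'(y) = −9y^2 + 10y + 3.
g(1/2) = 19/8, g'(1/2) = 23/4, so y(1) = (1/2) − (19/8)/(23/4) = 2/23.
g(2/23) = 3610/12167, g'(2/23) = 2011/529, so y(2) = (2/23) − (3610/12167)/(2011/529) = 412/46253.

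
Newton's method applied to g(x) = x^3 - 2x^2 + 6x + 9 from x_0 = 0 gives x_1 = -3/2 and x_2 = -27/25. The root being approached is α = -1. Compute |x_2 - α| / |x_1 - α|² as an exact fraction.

x_1 - α = -3/2 - (-1) = -3/2 + 1 = -1/2, so |x_1 - α| = 1/2.
x_2 - α = -27/25 - (-1) = -27/25 + 1 = -2/25, so |x_2 - α| = 2/25.
|x_1 - α|² = 1/4.
Ratio = (2/25) / (1/4) = 8/25.

8/25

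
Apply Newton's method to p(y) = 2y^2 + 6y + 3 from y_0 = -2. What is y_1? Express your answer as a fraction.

-5/2

p'(y) = 4y + 6.
p(-2) = -1, p'(-2) = -2, so y_1 = (-2) - (-1)/(-2) = -5/2.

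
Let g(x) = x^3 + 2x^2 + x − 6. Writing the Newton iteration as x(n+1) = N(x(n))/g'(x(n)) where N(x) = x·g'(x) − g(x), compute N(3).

g'(x) = 3x^2 + 4x + 1.
N(x) = x·g'(x) − g(x) = x·(3x^2 + 4x + 1) − (x^3 + 2x^2 + x − 6) = 2x^3 + 2x^2 + 6.
N(3) = 78.

78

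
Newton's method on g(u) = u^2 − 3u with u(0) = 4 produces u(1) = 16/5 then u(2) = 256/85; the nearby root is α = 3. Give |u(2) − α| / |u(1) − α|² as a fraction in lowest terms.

u(1) − α = 16/5 − 3 = 1/5, so |u(1) − α| = 1/5.
u(2) − α = 256/85 − 3 = 1/85, so |u(2) − α| = 1/85.
|u(1) − α|² = 1/25.
Ratio = (1/85) / (1/25) = 5/17.

5/17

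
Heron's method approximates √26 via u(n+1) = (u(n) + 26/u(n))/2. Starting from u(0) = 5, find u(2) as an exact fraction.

u(1) = (5 + 26/5)/2 = 51/10.
u(2) = (51/10 + 26/(51/10))/2 = 5201/1020.

5201/1020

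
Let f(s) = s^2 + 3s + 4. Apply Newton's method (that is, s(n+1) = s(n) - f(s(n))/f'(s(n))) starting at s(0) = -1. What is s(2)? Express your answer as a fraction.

f'(s) = 2s + 3.
f(-1) = 2, f'(-1) = 1, so s(1) = (-1) - 2/1 = -3.
f(-3) = 4, f'(-3) = -3, so s(2) = (-3) - 4/(-3) = -5/3.

-5/3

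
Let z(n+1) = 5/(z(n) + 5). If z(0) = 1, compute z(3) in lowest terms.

z(1) = 5/(1 + 5) = 5/6.
z(2) = 5/(5/6 + 5) = 6/7.
z(3) = 5/(6/7 + 5) = 35/41.

35/41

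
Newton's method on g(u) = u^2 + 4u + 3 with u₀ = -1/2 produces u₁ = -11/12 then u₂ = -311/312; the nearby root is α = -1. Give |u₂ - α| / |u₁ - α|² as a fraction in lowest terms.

u₁ - α = -11/12 - (-1) = -11/12 + 1 = 1/12, so |u₁ - α| = 1/12.
u₂ - α = -311/312 - (-1) = -311/312 + 1 = 1/312, so |u₂ - α| = 1/312.
|u₁ - α|² = 1/144.
Ratio = (1/312) / (1/144) = 6/13.

6/13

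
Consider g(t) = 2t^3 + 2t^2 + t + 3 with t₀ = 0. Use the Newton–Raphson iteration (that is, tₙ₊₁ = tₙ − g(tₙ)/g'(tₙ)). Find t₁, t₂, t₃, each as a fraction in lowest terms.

t₁ = −3, t₂ = −93/43, t₃ = −2712135/1623121

g'(t) = 6t^2 + 4t + 1.
g(0) = 3, g'(0) = 1, so t₁ = 0 − 3/1 = −3.
g(−3) = −36, g'(−3) = 43, so t₂ = (−3) − (−36)/43 = −93/43.
g(−93/43) = −798336/79507, g'(−93/43) = 37747/1849, so t₃ = (−93/43) − (−798336/79507)/(37747/1849) = −2712135/1623121.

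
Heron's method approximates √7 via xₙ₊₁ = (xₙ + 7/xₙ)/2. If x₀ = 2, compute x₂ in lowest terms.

233/88

x₁ = (2 + 7/2)/2 = 11/4.
x₂ = (11/4 + 7/(11/4))/2 = 233/88.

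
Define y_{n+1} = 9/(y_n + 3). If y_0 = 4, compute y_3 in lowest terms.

30/17

y_1 = 9/(4 + 3) = 9/7.
y_2 = 9/(9/7 + 3) = 21/10.
y_3 = 9/(21/10 + 3) = 30/17.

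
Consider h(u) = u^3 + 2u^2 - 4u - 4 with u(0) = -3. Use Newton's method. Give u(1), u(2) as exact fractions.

h'(u) = 3u^2 + 4u - 4.
h(-3) = -1, h'(-3) = 11, so u(1) = (-3) - (-1)/11 = -32/11.
h(-32/11) = -76/1331, h'(-32/11) = 1180/121, so u(2) = (-32/11) - (-76/1331)/(1180/121) = -9421/3245.

u(1) = -32/11, u(2) = -9421/3245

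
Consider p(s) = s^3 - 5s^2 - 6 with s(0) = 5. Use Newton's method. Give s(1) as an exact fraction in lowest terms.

131/25

p'(s) = 3s^2 - 10s.
p(5) = -6, p'(5) = 25, so s(1) = 5 - (-6)/25 = 131/25.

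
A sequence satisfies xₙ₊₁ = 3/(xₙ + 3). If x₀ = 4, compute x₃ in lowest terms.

x₁ = 3/(4 + 3) = 3/7.
x₂ = 3/(3/7 + 3) = 7/8.
x₃ = 3/(7/8 + 3) = 24/31.

24/31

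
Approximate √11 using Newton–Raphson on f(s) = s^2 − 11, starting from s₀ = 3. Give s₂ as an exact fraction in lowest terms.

199/60

f'(s) = 2s.
f(3) = −2, f'(3) = 6, so s₁ = 3 − (−2)/6 = 10/3.
f(10/3) = 1/9, f'(10/3) = 20/3, so s₂ = (10/3) − (1/9)/(20/3) = 199/60.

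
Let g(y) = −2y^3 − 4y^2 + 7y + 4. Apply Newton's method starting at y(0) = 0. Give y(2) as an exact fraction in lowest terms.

g'(y) = −6y^2 − 8y + 7.
g(0) = 4, g'(0) = 7, so y(1) = 0 − 4/7 = −4/7.
g(−4/7) = −320/343, g'(−4/7) = 471/49, so y(2) = (−4/7) − (−320/343)/(471/49) = −1564/3297.

−1564/3297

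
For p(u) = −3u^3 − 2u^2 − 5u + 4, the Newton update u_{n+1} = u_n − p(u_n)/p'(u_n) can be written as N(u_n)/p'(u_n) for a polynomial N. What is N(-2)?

p'(u) = −9u^2 − 4u − 5.
N(u) = u·p'(u) − p(u) = u·(−9u^2 − 4u − 5) − (−3u^3 − 2u^2 − 5u + 4) = −6u^3 − 2u^2 − 4.
N(-2) = 36.

36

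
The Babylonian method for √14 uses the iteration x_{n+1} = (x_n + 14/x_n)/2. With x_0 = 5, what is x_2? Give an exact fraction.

2921/780

x_1 = (5 + 14/5)/2 = 39/10.
x_2 = (39/10 + 14/(39/10))/2 = 2921/780.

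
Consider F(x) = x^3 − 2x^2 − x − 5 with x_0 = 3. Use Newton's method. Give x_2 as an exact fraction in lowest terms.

52247/17857

F'(x) = 3x^2 − 4x − 1.
F(3) = 1, F'(3) = 14, so x_1 = 3 − 1/14 = 41/14.
F(41/14) = 97/2744, F'(41/14) = 2551/196, so x_2 = (41/14) − (97/2744)/(2551/196) = 52247/17857.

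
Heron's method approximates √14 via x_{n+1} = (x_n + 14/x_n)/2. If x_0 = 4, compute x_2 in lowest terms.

449/120

x_1 = (4 + 14/4)/2 = 15/4.
x_2 = (15/4 + 14/(15/4))/2 = 449/120.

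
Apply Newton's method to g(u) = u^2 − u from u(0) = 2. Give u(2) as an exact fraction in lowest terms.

16/15

g'(u) = 2u − 1.
g(2) = 2, g'(2) = 3, so u(1) = 2 − 2/3 = 4/3.
g(4/3) = 4/9, g'(4/3) = 5/3, so u(2) = (4/3) − (4/9)/(5/3) = 16/15.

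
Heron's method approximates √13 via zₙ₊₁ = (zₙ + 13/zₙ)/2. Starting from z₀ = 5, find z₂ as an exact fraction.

z₁ = (5 + 13/5)/2 = 19/5.
z₂ = (19/5 + 13/(19/5))/2 = 343/95.

343/95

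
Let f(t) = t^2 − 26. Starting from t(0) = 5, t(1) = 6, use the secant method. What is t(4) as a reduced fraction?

f(5) = −1, f(6) = 10. t(2) = 6 − 10·(6 − 5)/(10 − (−1)) = 56/11.
f(6) = 10, f(56/11) = −10/121. t(3) = (56/11) − (−10/121)·((56/11) − 6)/((−10/121) − 10) = 311/61.
f(56/11) = −10/121, f(311/61) = −25/3721. t(4) = (311/61) − (−25/3721)·((311/61) − (56/11))/((−25/3721) − (−10/121)) = 34862/6837.

34862/6837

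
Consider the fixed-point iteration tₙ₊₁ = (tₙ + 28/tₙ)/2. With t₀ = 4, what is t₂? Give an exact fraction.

233/44

t₁ = (4 + 28/4)/2 = 11/2.
t₂ = (11/2 + 28/(11/2))/2 = 233/44.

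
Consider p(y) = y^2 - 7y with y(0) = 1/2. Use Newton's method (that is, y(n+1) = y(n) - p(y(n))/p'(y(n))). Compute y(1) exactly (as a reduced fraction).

p'(y) = 2y - 7.
p(1/2) = -13/4, p'(1/2) = -6, so y(1) = (1/2) - (-13/4)/(-6) = -1/24.

-1/24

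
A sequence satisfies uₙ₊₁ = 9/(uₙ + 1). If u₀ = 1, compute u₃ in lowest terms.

u₁ = 9/(1 + 1) = 9/2.
u₂ = 9/(9/2 + 1) = 18/11.
u₃ = 9/(18/11 + 1) = 99/29.

99/29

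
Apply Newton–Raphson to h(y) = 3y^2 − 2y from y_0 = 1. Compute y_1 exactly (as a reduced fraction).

3/4

h'(y) = 6y − 2.
h(1) = 1, h'(1) = 4, so y_1 = 1 − 1/4 = 3/4.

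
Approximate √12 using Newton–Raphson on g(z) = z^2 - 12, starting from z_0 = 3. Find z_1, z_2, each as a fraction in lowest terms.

g'(z) = 2z.
g(3) = -3, g'(3) = 6, so z_1 = 3 - (-3)/6 = 7/2.
g(7/2) = 1/4, g'(7/2) = 7, so z_2 = (7/2) - (1/4)/7 = 97/28.

z_1 = 7/2, z_2 = 97/28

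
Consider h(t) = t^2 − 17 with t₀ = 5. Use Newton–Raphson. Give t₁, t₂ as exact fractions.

t₁ = 21/5, t₂ = 433/105

h'(t) = 2t.
h(5) = 8, h'(5) = 10, so t₁ = 5 − 8/10 = 21/5.
h(21/5) = 16/25, h'(21/5) = 42/5, so t₂ = (21/5) − (16/25)/(42/5) = 433/105.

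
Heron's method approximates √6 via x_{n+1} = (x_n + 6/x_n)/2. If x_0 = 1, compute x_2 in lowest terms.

73/28

x_1 = (1 + 6/1)/2 = 7/2.
x_2 = (7/2 + 6/(7/2))/2 = 73/28.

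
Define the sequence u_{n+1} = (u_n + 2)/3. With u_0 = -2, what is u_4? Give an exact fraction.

u_1 = ((-2) + 2)/3 = 0.
u_2 = (0 + 2)/3 = 2/3.
u_3 = ((2/3) + 2)/3 = 8/9.
u_4 = ((8/9) + 2)/3 = 26/27.

26/27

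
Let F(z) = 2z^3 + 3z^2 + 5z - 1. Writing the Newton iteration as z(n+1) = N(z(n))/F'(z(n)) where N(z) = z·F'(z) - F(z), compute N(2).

F'(z) = 6z^2 + 6z + 5.
N(z) = z·F'(z) - F(z) = z·(6z^2 + 6z + 5) - (2z^3 + 3z^2 + 5z - 1) = 4z^3 + 3z^2 + 1.
N(2) = 45.

45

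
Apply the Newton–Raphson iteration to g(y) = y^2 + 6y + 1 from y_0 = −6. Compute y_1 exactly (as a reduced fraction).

g'(y) = 2y + 6.
g(−6) = 1, g'(−6) = −6, so y_1 = (−6) − 1/(−6) = −35/6.

−35/6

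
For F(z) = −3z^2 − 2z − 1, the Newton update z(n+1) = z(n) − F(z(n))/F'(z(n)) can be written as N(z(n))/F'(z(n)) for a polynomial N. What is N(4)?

−47

F'(z) = −6z − 2.
N(z) = z·F'(z) − F(z) = z·(−6z − 2) − (−3z^2 − 2z − 1) = −3z^2 + 1.
N(4) = −47.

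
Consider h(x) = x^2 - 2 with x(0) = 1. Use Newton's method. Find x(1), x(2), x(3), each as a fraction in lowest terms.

h'(x) = 2x.
h(1) = -1, h'(1) = 2, so x(1) = 1 - (-1)/2 = 3/2.
h(3/2) = 1/4, h'(3/2) = 3, so x(2) = (3/2) - (1/4)/3 = 17/12.
h(17/12) = 1/144, h'(17/12) = 17/6, so x(3) = (17/12) - (1/144)/(17/6) = 577/408.

x(1) = 3/2, x(2) = 17/12, x(3) = 577/408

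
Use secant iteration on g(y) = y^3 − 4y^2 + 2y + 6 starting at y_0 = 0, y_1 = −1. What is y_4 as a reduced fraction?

−89563107/97378411

g(0) = 6, g(−1) = −1. y_2 = (−1) − (−1)·((−1) − 0)/((−1) − 6) = −6/7.
g(−1) = −1, g(−6/7) = 246/343. y_3 = (−6/7) − (246/343)·((−6/7) − (−1))/((246/343) − (−1)) = −540/589.
g(−6/7) = 246/343, g(−540/589) = 6870534/204336469. y_4 = (−540/589) − (6870534/204336469)·((−540/589) − (−6/7))/((6870534/204336469) − (246/343)) = −89563107/97378411.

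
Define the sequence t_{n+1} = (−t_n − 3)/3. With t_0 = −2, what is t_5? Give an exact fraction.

−181/243

t_1 = (−(−2) − 3)/3 = −1/3.
t_2 = (−(−1/3) − 3)/3 = −8/9.
t_3 = (−(−8/9) − 3)/3 = −19/27.
t_4 = (−(−19/27) − 3)/3 = −62/81.
t_5 = (−(−62/81) − 3)/3 = −181/243.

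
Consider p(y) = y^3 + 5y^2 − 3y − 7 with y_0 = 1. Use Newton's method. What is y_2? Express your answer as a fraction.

1393/1055

p'(y) = 3y^2 + 10y − 3.
p(1) = −4, p'(1) = 10, so y_1 = 1 − (−4)/10 = 7/5.
p(7/5) = 168/125, p'(7/5) = 422/25, so y_2 = (7/5) − (168/125)/(422/25) = 1393/1055.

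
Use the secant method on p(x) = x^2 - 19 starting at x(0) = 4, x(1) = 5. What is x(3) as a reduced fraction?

61/14

p(4) = -3, p(5) = 6. x(2) = 5 - 6·(5 - 4)/(6 - (-3)) = 13/3.
p(5) = 6, p(13/3) = -2/9. x(3) = (13/3) - (-2/9)·((13/3) - 5)/((-2/9) - 6) = 61/14.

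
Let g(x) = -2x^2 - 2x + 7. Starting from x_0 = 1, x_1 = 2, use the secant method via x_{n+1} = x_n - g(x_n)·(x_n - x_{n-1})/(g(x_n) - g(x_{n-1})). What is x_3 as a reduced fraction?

10/7

g(1) = 3, g(2) = -5. x_2 = 2 - (-5)·(2 - 1)/((-5) - 3) = 11/8.
g(2) = -5, g(11/8) = 15/32. x_3 = (11/8) - (15/32)·((11/8) - 2)/((15/32) - (-5)) = 10/7.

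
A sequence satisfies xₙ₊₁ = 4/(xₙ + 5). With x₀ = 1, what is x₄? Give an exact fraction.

x₁ = 4/(1 + 5) = 2/3.
x₂ = 4/(2/3 + 5) = 12/17.
x₃ = 4/(12/17 + 5) = 68/97.
x₄ = 4/(68/97 + 5) = 388/553.

388/553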